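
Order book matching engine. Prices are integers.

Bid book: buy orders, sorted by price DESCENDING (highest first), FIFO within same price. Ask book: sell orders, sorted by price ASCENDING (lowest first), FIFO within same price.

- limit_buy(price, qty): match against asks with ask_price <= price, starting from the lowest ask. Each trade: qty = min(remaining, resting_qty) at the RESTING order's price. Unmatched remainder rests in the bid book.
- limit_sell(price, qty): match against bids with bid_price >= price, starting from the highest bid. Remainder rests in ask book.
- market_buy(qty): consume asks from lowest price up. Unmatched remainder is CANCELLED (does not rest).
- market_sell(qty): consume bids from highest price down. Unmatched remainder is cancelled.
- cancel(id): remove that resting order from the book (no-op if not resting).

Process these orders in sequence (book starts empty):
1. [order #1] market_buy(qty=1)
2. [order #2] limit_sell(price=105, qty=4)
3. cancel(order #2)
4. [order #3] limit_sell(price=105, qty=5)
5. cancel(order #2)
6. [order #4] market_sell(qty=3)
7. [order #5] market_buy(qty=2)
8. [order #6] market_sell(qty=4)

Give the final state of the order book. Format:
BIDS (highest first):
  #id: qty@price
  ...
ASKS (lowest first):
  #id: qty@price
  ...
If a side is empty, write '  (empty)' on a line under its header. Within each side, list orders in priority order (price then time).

Answer: BIDS (highest first):
  (empty)
ASKS (lowest first):
  #3: 3@105

Derivation:
After op 1 [order #1] market_buy(qty=1): fills=none; bids=[-] asks=[-]
After op 2 [order #2] limit_sell(price=105, qty=4): fills=none; bids=[-] asks=[#2:4@105]
After op 3 cancel(order #2): fills=none; bids=[-] asks=[-]
After op 4 [order #3] limit_sell(price=105, qty=5): fills=none; bids=[-] asks=[#3:5@105]
After op 5 cancel(order #2): fills=none; bids=[-] asks=[#3:5@105]
After op 6 [order #4] market_sell(qty=3): fills=none; bids=[-] asks=[#3:5@105]
After op 7 [order #5] market_buy(qty=2): fills=#5x#3:2@105; bids=[-] asks=[#3:3@105]
After op 8 [order #6] market_sell(qty=4): fills=none; bids=[-] asks=[#3:3@105]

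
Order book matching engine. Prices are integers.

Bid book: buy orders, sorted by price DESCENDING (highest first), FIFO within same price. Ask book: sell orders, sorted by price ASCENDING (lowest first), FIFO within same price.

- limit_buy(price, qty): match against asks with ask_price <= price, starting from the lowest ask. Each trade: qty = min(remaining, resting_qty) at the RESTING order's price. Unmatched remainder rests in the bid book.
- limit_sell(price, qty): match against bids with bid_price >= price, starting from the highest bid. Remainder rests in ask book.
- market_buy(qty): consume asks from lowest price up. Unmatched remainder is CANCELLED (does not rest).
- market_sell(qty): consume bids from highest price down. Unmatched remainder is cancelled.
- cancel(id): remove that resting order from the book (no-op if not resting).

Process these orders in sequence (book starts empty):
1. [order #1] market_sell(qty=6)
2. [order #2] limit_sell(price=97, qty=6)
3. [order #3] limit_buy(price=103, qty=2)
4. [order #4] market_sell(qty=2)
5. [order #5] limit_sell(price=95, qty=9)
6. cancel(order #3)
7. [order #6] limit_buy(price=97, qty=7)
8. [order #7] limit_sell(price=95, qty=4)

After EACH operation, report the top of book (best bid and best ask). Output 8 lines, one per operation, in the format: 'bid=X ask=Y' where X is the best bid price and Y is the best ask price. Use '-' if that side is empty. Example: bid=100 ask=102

Answer: bid=- ask=-
bid=- ask=97
bid=- ask=97
bid=- ask=97
bid=- ask=95
bid=- ask=95
bid=- ask=95
bid=- ask=95

Derivation:
After op 1 [order #1] market_sell(qty=6): fills=none; bids=[-] asks=[-]
After op 2 [order #2] limit_sell(price=97, qty=6): fills=none; bids=[-] asks=[#2:6@97]
After op 3 [order #3] limit_buy(price=103, qty=2): fills=#3x#2:2@97; bids=[-] asks=[#2:4@97]
After op 4 [order #4] market_sell(qty=2): fills=none; bids=[-] asks=[#2:4@97]
After op 5 [order #5] limit_sell(price=95, qty=9): fills=none; bids=[-] asks=[#5:9@95 #2:4@97]
After op 6 cancel(order #3): fills=none; bids=[-] asks=[#5:9@95 #2:4@97]
After op 7 [order #6] limit_buy(price=97, qty=7): fills=#6x#5:7@95; bids=[-] asks=[#5:2@95 #2:4@97]
After op 8 [order #7] limit_sell(price=95, qty=4): fills=none; bids=[-] asks=[#5:2@95 #7:4@95 #2:4@97]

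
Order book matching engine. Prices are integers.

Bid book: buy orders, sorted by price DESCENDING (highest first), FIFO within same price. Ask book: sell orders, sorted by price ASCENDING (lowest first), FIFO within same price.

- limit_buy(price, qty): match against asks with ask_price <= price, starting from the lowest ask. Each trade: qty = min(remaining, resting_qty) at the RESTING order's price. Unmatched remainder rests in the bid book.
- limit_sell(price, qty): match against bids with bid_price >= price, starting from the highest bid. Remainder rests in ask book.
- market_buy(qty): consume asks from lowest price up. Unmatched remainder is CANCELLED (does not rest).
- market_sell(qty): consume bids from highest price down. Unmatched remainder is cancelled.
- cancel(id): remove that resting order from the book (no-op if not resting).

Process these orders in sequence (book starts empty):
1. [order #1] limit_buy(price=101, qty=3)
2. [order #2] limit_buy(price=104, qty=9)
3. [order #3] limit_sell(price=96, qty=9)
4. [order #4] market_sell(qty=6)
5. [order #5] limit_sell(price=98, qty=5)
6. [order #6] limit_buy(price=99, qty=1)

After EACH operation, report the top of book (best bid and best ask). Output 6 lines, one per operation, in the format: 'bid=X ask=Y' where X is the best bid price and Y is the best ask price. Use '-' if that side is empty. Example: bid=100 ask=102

Answer: bid=101 ask=-
bid=104 ask=-
bid=101 ask=-
bid=- ask=-
bid=- ask=98
bid=- ask=98

Derivation:
After op 1 [order #1] limit_buy(price=101, qty=3): fills=none; bids=[#1:3@101] asks=[-]
After op 2 [order #2] limit_buy(price=104, qty=9): fills=none; bids=[#2:9@104 #1:3@101] asks=[-]
After op 3 [order #3] limit_sell(price=96, qty=9): fills=#2x#3:9@104; bids=[#1:3@101] asks=[-]
After op 4 [order #4] market_sell(qty=6): fills=#1x#4:3@101; bids=[-] asks=[-]
After op 5 [order #5] limit_sell(price=98, qty=5): fills=none; bids=[-] asks=[#5:5@98]
After op 6 [order #6] limit_buy(price=99, qty=1): fills=#6x#5:1@98; bids=[-] asks=[#5:4@98]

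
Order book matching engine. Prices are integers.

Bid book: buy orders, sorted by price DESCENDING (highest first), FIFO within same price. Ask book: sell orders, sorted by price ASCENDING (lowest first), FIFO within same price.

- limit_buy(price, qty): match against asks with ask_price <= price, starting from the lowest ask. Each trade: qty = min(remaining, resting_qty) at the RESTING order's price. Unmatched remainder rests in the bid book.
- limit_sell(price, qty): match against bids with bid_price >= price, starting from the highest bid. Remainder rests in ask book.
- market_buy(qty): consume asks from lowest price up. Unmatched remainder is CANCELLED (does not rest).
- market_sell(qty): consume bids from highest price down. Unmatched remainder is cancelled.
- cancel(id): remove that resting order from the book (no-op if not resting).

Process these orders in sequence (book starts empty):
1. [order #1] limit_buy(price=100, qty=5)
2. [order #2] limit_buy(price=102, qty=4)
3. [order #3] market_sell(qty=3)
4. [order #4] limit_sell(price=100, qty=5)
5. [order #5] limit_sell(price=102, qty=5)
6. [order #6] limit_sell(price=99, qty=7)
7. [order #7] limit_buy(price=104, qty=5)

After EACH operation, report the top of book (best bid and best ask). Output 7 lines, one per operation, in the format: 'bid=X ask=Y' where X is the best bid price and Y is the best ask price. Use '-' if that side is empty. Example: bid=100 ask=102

After op 1 [order #1] limit_buy(price=100, qty=5): fills=none; bids=[#1:5@100] asks=[-]
After op 2 [order #2] limit_buy(price=102, qty=4): fills=none; bids=[#2:4@102 #1:5@100] asks=[-]
After op 3 [order #3] market_sell(qty=3): fills=#2x#3:3@102; bids=[#2:1@102 #1:5@100] asks=[-]
After op 4 [order #4] limit_sell(price=100, qty=5): fills=#2x#4:1@102 #1x#4:4@100; bids=[#1:1@100] asks=[-]
After op 5 [order #5] limit_sell(price=102, qty=5): fills=none; bids=[#1:1@100] asks=[#5:5@102]
After op 6 [order #6] limit_sell(price=99, qty=7): fills=#1x#6:1@100; bids=[-] asks=[#6:6@99 #5:5@102]
After op 7 [order #7] limit_buy(price=104, qty=5): fills=#7x#6:5@99; bids=[-] asks=[#6:1@99 #5:5@102]

Answer: bid=100 ask=-
bid=102 ask=-
bid=102 ask=-
bid=100 ask=-
bid=100 ask=102
bid=- ask=99
bid=- ask=99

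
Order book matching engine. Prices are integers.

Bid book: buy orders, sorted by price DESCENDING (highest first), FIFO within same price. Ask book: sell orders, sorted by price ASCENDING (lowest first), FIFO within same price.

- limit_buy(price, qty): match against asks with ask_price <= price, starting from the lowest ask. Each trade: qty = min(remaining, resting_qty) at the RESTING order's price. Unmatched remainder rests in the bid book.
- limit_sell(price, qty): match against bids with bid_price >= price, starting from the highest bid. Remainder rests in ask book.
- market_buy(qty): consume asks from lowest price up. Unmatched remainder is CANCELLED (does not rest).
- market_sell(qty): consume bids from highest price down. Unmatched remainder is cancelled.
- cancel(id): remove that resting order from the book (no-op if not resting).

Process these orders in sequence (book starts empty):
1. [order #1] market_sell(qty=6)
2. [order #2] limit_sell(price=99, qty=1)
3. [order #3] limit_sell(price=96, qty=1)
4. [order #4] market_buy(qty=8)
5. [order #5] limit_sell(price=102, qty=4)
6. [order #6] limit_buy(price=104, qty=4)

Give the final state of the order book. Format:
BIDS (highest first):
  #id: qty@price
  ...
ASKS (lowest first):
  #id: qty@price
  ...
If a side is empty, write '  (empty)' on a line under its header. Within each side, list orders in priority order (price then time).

After op 1 [order #1] market_sell(qty=6): fills=none; bids=[-] asks=[-]
After op 2 [order #2] limit_sell(price=99, qty=1): fills=none; bids=[-] asks=[#2:1@99]
After op 3 [order #3] limit_sell(price=96, qty=1): fills=none; bids=[-] asks=[#3:1@96 #2:1@99]
After op 4 [order #4] market_buy(qty=8): fills=#4x#3:1@96 #4x#2:1@99; bids=[-] asks=[-]
After op 5 [order #5] limit_sell(price=102, qty=4): fills=none; bids=[-] asks=[#5:4@102]
After op 6 [order #6] limit_buy(price=104, qty=4): fills=#6x#5:4@102; bids=[-] asks=[-]

Answer: BIDS (highest first):
  (empty)
ASKS (lowest first):
  (empty)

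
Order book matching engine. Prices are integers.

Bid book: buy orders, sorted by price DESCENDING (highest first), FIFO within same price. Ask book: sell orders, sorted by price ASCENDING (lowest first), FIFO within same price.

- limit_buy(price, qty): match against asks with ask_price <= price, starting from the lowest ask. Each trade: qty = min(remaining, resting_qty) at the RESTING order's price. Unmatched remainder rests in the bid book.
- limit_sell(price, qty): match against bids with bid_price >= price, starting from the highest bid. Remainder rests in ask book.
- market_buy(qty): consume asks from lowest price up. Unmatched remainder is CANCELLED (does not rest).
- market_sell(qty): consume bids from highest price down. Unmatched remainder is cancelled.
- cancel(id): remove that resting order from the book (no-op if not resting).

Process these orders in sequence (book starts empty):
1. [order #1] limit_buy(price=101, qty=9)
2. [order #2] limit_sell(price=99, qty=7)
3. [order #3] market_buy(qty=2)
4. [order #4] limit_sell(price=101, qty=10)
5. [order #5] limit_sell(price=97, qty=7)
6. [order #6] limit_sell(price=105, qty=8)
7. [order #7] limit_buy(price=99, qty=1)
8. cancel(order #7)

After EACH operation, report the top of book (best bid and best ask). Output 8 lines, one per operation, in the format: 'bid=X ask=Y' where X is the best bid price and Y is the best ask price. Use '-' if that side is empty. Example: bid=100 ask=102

Answer: bid=101 ask=-
bid=101 ask=-
bid=101 ask=-
bid=- ask=101
bid=- ask=97
bid=- ask=97
bid=- ask=97
bid=- ask=97

Derivation:
After op 1 [order #1] limit_buy(price=101, qty=9): fills=none; bids=[#1:9@101] asks=[-]
After op 2 [order #2] limit_sell(price=99, qty=7): fills=#1x#2:7@101; bids=[#1:2@101] asks=[-]
After op 3 [order #3] market_buy(qty=2): fills=none; bids=[#1:2@101] asks=[-]
After op 4 [order #4] limit_sell(price=101, qty=10): fills=#1x#4:2@101; bids=[-] asks=[#4:8@101]
After op 5 [order #5] limit_sell(price=97, qty=7): fills=none; bids=[-] asks=[#5:7@97 #4:8@101]
After op 6 [order #6] limit_sell(price=105, qty=8): fills=none; bids=[-] asks=[#5:7@97 #4:8@101 #6:8@105]
After op 7 [order #7] limit_buy(price=99, qty=1): fills=#7x#5:1@97; bids=[-] asks=[#5:6@97 #4:8@101 #6:8@105]
After op 8 cancel(order #7): fills=none; bids=[-] asks=[#5:6@97 #4:8@101 #6:8@105]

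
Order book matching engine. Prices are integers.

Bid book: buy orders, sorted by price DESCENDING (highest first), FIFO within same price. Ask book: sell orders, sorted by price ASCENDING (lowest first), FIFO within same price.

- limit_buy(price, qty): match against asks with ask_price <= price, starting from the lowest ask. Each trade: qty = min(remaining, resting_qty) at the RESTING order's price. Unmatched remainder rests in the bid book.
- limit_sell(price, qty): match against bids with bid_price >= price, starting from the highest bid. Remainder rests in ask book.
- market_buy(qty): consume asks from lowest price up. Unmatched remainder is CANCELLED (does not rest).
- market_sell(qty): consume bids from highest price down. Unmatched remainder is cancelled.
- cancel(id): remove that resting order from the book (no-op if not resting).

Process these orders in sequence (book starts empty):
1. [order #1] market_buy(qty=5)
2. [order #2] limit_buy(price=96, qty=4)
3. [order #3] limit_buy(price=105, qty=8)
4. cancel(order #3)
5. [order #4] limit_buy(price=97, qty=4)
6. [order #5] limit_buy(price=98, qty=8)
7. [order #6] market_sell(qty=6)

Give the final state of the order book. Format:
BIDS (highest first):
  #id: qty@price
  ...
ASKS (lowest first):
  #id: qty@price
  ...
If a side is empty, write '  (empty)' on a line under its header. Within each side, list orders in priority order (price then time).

After op 1 [order #1] market_buy(qty=5): fills=none; bids=[-] asks=[-]
After op 2 [order #2] limit_buy(price=96, qty=4): fills=none; bids=[#2:4@96] asks=[-]
After op 3 [order #3] limit_buy(price=105, qty=8): fills=none; bids=[#3:8@105 #2:4@96] asks=[-]
After op 4 cancel(order #3): fills=none; bids=[#2:4@96] asks=[-]
After op 5 [order #4] limit_buy(price=97, qty=4): fills=none; bids=[#4:4@97 #2:4@96] asks=[-]
After op 6 [order #5] limit_buy(price=98, qty=8): fills=none; bids=[#5:8@98 #4:4@97 #2:4@96] asks=[-]
After op 7 [order #6] market_sell(qty=6): fills=#5x#6:6@98; bids=[#5:2@98 #4:4@97 #2:4@96] asks=[-]

Answer: BIDS (highest first):
  #5: 2@98
  #4: 4@97
  #2: 4@96
ASKS (lowest first):
  (empty)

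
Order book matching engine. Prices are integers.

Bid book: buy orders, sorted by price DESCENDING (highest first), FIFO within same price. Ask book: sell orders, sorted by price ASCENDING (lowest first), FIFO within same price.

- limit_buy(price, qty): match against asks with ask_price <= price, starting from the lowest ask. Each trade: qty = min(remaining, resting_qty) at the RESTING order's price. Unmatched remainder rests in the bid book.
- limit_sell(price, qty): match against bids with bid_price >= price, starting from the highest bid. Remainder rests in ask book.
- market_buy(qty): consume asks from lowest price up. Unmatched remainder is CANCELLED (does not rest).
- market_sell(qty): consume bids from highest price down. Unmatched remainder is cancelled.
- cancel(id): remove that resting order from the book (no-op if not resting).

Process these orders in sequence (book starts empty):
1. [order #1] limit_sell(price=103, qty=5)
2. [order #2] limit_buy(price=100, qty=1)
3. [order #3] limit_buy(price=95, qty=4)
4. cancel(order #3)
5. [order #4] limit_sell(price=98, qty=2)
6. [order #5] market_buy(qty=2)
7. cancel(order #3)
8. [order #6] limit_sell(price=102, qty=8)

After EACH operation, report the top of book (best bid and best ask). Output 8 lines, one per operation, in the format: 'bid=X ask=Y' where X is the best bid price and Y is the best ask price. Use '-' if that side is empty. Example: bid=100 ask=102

Answer: bid=- ask=103
bid=100 ask=103
bid=100 ask=103
bid=100 ask=103
bid=- ask=98
bid=- ask=103
bid=- ask=103
bid=- ask=102

Derivation:
After op 1 [order #1] limit_sell(price=103, qty=5): fills=none; bids=[-] asks=[#1:5@103]
After op 2 [order #2] limit_buy(price=100, qty=1): fills=none; bids=[#2:1@100] asks=[#1:5@103]
After op 3 [order #3] limit_buy(price=95, qty=4): fills=none; bids=[#2:1@100 #3:4@95] asks=[#1:5@103]
After op 4 cancel(order #3): fills=none; bids=[#2:1@100] asks=[#1:5@103]
After op 5 [order #4] limit_sell(price=98, qty=2): fills=#2x#4:1@100; bids=[-] asks=[#4:1@98 #1:5@103]
After op 6 [order #5] market_buy(qty=2): fills=#5x#4:1@98 #5x#1:1@103; bids=[-] asks=[#1:4@103]
After op 7 cancel(order #3): fills=none; bids=[-] asks=[#1:4@103]
After op 8 [order #6] limit_sell(price=102, qty=8): fills=none; bids=[-] asks=[#6:8@102 #1:4@103]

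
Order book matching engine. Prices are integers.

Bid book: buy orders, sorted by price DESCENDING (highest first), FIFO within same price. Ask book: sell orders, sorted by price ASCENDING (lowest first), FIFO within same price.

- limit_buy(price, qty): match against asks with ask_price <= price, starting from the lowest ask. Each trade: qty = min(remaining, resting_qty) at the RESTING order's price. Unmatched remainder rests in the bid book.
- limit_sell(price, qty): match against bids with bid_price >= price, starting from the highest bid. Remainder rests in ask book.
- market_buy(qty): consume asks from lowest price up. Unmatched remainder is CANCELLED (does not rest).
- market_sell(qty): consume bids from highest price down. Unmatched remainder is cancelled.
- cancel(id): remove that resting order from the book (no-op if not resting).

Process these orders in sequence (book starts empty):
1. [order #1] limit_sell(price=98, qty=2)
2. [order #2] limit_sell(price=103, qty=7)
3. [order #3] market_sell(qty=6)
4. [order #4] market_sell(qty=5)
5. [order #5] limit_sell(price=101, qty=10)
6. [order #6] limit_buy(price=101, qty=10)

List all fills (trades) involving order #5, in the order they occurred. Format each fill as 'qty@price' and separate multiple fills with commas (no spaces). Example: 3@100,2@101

After op 1 [order #1] limit_sell(price=98, qty=2): fills=none; bids=[-] asks=[#1:2@98]
After op 2 [order #2] limit_sell(price=103, qty=7): fills=none; bids=[-] asks=[#1:2@98 #2:7@103]
After op 3 [order #3] market_sell(qty=6): fills=none; bids=[-] asks=[#1:2@98 #2:7@103]
After op 4 [order #4] market_sell(qty=5): fills=none; bids=[-] asks=[#1:2@98 #2:7@103]
After op 5 [order #5] limit_sell(price=101, qty=10): fills=none; bids=[-] asks=[#1:2@98 #5:10@101 #2:7@103]
After op 6 [order #6] limit_buy(price=101, qty=10): fills=#6x#1:2@98 #6x#5:8@101; bids=[-] asks=[#5:2@101 #2:7@103]

Answer: 8@101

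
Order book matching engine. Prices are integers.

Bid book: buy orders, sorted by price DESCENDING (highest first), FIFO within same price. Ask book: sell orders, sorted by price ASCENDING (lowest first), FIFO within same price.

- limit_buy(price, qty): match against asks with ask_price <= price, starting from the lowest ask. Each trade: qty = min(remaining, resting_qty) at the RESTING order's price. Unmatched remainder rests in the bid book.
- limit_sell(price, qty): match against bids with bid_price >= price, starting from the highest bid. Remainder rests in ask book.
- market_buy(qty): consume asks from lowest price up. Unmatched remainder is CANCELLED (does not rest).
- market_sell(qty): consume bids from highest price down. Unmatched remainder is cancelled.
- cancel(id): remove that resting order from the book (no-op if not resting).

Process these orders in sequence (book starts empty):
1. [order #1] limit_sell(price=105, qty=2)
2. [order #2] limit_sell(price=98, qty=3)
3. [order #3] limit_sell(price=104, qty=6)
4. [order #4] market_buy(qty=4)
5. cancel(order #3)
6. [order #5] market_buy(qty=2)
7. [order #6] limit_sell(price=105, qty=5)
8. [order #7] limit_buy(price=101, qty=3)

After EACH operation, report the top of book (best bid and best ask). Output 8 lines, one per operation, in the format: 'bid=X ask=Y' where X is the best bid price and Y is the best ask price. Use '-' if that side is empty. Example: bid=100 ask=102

Answer: bid=- ask=105
bid=- ask=98
bid=- ask=98
bid=- ask=104
bid=- ask=105
bid=- ask=-
bid=- ask=105
bid=101 ask=105

Derivation:
After op 1 [order #1] limit_sell(price=105, qty=2): fills=none; bids=[-] asks=[#1:2@105]
After op 2 [order #2] limit_sell(price=98, qty=3): fills=none; bids=[-] asks=[#2:3@98 #1:2@105]
After op 3 [order #3] limit_sell(price=104, qty=6): fills=none; bids=[-] asks=[#2:3@98 #3:6@104 #1:2@105]
After op 4 [order #4] market_buy(qty=4): fills=#4x#2:3@98 #4x#3:1@104; bids=[-] asks=[#3:5@104 #1:2@105]
After op 5 cancel(order #3): fills=none; bids=[-] asks=[#1:2@105]
After op 6 [order #5] market_buy(qty=2): fills=#5x#1:2@105; bids=[-] asks=[-]
After op 7 [order #6] limit_sell(price=105, qty=5): fills=none; bids=[-] asks=[#6:5@105]
After op 8 [order #7] limit_buy(price=101, qty=3): fills=none; bids=[#7:3@101] asks=[#6:5@105]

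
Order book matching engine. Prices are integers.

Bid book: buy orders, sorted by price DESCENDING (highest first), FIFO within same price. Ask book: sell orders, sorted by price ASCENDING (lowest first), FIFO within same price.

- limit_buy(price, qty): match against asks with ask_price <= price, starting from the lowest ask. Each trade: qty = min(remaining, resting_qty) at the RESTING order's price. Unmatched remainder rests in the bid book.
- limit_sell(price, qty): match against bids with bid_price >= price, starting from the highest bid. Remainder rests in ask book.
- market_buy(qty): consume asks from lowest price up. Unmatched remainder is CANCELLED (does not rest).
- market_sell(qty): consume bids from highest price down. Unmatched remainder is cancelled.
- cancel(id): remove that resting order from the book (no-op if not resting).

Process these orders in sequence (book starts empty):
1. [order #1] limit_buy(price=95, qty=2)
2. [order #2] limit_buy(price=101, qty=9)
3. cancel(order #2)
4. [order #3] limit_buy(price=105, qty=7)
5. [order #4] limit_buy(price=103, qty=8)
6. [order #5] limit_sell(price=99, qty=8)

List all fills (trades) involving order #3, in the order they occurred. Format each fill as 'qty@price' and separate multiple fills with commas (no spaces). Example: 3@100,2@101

Answer: 7@105

Derivation:
After op 1 [order #1] limit_buy(price=95, qty=2): fills=none; bids=[#1:2@95] asks=[-]
After op 2 [order #2] limit_buy(price=101, qty=9): fills=none; bids=[#2:9@101 #1:2@95] asks=[-]
After op 3 cancel(order #2): fills=none; bids=[#1:2@95] asks=[-]
After op 4 [order #3] limit_buy(price=105, qty=7): fills=none; bids=[#3:7@105 #1:2@95] asks=[-]
After op 5 [order #4] limit_buy(price=103, qty=8): fills=none; bids=[#3:7@105 #4:8@103 #1:2@95] asks=[-]
After op 6 [order #5] limit_sell(price=99, qty=8): fills=#3x#5:7@105 #4x#5:1@103; bids=[#4:7@103 #1:2@95] asks=[-]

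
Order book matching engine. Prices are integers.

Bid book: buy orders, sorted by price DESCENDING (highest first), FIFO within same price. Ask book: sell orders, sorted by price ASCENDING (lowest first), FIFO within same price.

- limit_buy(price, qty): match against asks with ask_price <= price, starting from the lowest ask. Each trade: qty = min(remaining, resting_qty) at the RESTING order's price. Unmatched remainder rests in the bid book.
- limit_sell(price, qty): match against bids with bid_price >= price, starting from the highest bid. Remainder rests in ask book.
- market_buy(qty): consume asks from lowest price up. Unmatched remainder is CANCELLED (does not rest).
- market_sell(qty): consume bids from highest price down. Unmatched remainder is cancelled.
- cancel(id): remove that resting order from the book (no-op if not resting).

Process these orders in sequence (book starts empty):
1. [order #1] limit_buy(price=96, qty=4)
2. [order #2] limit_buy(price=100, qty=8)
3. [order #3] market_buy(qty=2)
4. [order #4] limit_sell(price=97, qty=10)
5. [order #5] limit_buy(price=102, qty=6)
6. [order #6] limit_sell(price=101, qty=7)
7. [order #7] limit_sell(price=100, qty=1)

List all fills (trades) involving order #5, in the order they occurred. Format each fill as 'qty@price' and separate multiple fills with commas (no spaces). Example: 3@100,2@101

After op 1 [order #1] limit_buy(price=96, qty=4): fills=none; bids=[#1:4@96] asks=[-]
After op 2 [order #2] limit_buy(price=100, qty=8): fills=none; bids=[#2:8@100 #1:4@96] asks=[-]
After op 3 [order #3] market_buy(qty=2): fills=none; bids=[#2:8@100 #1:4@96] asks=[-]
After op 4 [order #4] limit_sell(price=97, qty=10): fills=#2x#4:8@100; bids=[#1:4@96] asks=[#4:2@97]
After op 5 [order #5] limit_buy(price=102, qty=6): fills=#5x#4:2@97; bids=[#5:4@102 #1:4@96] asks=[-]
After op 6 [order #6] limit_sell(price=101, qty=7): fills=#5x#6:4@102; bids=[#1:4@96] asks=[#6:3@101]
After op 7 [order #7] limit_sell(price=100, qty=1): fills=none; bids=[#1:4@96] asks=[#7:1@100 #6:3@101]

Answer: 2@97,4@102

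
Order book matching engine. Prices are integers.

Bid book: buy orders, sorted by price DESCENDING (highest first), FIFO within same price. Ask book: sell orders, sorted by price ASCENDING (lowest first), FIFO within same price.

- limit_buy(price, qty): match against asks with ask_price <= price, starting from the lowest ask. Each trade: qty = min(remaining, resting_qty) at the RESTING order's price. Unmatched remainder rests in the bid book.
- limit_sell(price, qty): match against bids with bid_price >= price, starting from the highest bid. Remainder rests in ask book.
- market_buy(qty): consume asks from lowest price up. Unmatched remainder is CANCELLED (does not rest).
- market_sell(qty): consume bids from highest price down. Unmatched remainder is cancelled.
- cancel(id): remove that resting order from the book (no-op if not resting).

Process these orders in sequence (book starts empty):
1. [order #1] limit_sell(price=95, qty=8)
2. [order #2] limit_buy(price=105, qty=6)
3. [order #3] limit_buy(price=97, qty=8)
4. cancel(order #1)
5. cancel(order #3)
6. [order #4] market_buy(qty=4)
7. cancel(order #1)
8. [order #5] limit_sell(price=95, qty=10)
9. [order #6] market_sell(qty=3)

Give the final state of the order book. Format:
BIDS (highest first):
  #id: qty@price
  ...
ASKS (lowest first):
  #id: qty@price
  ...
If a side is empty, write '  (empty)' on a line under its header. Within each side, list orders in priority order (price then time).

After op 1 [order #1] limit_sell(price=95, qty=8): fills=none; bids=[-] asks=[#1:8@95]
After op 2 [order #2] limit_buy(price=105, qty=6): fills=#2x#1:6@95; bids=[-] asks=[#1:2@95]
After op 3 [order #3] limit_buy(price=97, qty=8): fills=#3x#1:2@95; bids=[#3:6@97] asks=[-]
After op 4 cancel(order #1): fills=none; bids=[#3:6@97] asks=[-]
After op 5 cancel(order #3): fills=none; bids=[-] asks=[-]
After op 6 [order #4] market_buy(qty=4): fills=none; bids=[-] asks=[-]
After op 7 cancel(order #1): fills=none; bids=[-] asks=[-]
After op 8 [order #5] limit_sell(price=95, qty=10): fills=none; bids=[-] asks=[#5:10@95]
After op 9 [order #6] market_sell(qty=3): fills=none; bids=[-] asks=[#5:10@95]

Answer: BIDS (highest first):
  (empty)
ASKS (lowest first):
  #5: 10@95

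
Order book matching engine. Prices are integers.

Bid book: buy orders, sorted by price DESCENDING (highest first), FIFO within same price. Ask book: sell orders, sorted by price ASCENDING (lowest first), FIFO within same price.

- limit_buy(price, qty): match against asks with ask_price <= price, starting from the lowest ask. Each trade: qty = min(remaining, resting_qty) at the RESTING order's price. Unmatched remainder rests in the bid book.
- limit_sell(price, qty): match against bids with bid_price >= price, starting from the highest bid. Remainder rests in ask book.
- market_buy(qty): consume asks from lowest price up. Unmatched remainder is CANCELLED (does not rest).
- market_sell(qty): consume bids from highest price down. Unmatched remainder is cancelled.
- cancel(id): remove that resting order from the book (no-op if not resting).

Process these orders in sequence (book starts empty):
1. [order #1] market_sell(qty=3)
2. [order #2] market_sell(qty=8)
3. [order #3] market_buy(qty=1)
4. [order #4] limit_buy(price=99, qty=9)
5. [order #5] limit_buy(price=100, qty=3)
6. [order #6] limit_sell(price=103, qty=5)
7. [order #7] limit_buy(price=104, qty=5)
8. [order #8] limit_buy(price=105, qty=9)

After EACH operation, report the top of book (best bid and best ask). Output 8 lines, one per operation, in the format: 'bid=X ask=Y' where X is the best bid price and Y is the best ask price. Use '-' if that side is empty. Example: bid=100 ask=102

Answer: bid=- ask=-
bid=- ask=-
bid=- ask=-
bid=99 ask=-
bid=100 ask=-
bid=100 ask=103
bid=100 ask=-
bid=105 ask=-

Derivation:
After op 1 [order #1] market_sell(qty=3): fills=none; bids=[-] asks=[-]
After op 2 [order #2] market_sell(qty=8): fills=none; bids=[-] asks=[-]
After op 3 [order #3] market_buy(qty=1): fills=none; bids=[-] asks=[-]
After op 4 [order #4] limit_buy(price=99, qty=9): fills=none; bids=[#4:9@99] asks=[-]
After op 5 [order #5] limit_buy(price=100, qty=3): fills=none; bids=[#5:3@100 #4:9@99] asks=[-]
After op 6 [order #6] limit_sell(price=103, qty=5): fills=none; bids=[#5:3@100 #4:9@99] asks=[#6:5@103]
After op 7 [order #7] limit_buy(price=104, qty=5): fills=#7x#6:5@103; bids=[#5:3@100 #4:9@99] asks=[-]
After op 8 [order #8] limit_buy(price=105, qty=9): fills=none; bids=[#8:9@105 #5:3@100 #4:9@99] asks=[-]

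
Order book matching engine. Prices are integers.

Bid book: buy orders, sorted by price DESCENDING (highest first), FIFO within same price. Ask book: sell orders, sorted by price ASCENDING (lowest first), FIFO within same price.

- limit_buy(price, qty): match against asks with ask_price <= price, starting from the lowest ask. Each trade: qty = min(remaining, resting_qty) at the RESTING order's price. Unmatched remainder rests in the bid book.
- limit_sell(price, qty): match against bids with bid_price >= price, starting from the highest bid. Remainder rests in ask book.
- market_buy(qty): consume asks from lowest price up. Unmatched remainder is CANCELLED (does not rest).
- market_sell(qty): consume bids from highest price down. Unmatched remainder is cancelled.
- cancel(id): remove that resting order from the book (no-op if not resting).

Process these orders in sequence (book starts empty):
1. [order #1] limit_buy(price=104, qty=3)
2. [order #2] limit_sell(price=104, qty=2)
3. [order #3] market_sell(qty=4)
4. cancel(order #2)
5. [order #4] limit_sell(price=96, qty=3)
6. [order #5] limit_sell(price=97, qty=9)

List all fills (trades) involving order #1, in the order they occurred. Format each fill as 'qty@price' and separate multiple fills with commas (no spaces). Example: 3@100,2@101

After op 1 [order #1] limit_buy(price=104, qty=3): fills=none; bids=[#1:3@104] asks=[-]
After op 2 [order #2] limit_sell(price=104, qty=2): fills=#1x#2:2@104; bids=[#1:1@104] asks=[-]
After op 3 [order #3] market_sell(qty=4): fills=#1x#3:1@104; bids=[-] asks=[-]
After op 4 cancel(order #2): fills=none; bids=[-] asks=[-]
After op 5 [order #4] limit_sell(price=96, qty=3): fills=none; bids=[-] asks=[#4:3@96]
After op 6 [order #5] limit_sell(price=97, qty=9): fills=none; bids=[-] asks=[#4:3@96 #5:9@97]

Answer: 2@104,1@104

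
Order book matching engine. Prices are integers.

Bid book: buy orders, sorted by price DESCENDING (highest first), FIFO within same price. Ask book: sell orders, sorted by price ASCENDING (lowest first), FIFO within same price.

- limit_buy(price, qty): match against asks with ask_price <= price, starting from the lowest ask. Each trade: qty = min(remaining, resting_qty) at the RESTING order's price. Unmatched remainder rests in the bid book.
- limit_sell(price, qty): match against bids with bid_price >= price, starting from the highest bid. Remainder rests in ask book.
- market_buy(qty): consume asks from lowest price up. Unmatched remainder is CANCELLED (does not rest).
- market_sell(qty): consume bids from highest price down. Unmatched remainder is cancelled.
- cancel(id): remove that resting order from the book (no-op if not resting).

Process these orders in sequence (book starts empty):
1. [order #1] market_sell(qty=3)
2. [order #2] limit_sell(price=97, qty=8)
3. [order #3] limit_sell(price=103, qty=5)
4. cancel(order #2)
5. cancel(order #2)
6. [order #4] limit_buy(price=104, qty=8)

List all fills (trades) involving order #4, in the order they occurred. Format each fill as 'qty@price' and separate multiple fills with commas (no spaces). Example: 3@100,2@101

Answer: 5@103

Derivation:
After op 1 [order #1] market_sell(qty=3): fills=none; bids=[-] asks=[-]
After op 2 [order #2] limit_sell(price=97, qty=8): fills=none; bids=[-] asks=[#2:8@97]
After op 3 [order #3] limit_sell(price=103, qty=5): fills=none; bids=[-] asks=[#2:8@97 #3:5@103]
After op 4 cancel(order #2): fills=none; bids=[-] asks=[#3:5@103]
After op 5 cancel(order #2): fills=none; bids=[-] asks=[#3:5@103]
After op 6 [order #4] limit_buy(price=104, qty=8): fills=#4x#3:5@103; bids=[#4:3@104] asks=[-]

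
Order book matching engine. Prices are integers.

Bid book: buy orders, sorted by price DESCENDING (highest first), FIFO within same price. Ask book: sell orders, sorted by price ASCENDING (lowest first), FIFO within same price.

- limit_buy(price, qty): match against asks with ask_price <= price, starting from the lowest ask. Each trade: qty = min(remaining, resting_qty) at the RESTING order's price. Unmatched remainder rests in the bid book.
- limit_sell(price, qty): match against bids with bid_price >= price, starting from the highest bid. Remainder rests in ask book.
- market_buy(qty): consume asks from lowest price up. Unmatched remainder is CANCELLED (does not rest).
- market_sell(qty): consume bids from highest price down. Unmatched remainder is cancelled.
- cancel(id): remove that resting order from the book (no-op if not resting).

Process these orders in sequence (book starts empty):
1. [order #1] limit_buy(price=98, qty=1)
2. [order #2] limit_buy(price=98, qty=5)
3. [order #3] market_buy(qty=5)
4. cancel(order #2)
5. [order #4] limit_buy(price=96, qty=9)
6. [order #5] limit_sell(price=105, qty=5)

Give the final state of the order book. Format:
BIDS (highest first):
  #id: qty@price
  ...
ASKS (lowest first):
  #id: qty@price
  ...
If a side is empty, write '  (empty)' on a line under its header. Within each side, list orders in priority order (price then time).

After op 1 [order #1] limit_buy(price=98, qty=1): fills=none; bids=[#1:1@98] asks=[-]
After op 2 [order #2] limit_buy(price=98, qty=5): fills=none; bids=[#1:1@98 #2:5@98] asks=[-]
After op 3 [order #3] market_buy(qty=5): fills=none; bids=[#1:1@98 #2:5@98] asks=[-]
After op 4 cancel(order #2): fills=none; bids=[#1:1@98] asks=[-]
After op 5 [order #4] limit_buy(price=96, qty=9): fills=none; bids=[#1:1@98 #4:9@96] asks=[-]
After op 6 [order #5] limit_sell(price=105, qty=5): fills=none; bids=[#1:1@98 #4:9@96] asks=[#5:5@105]

Answer: BIDS (highest first):
  #1: 1@98
  #4: 9@96
ASKS (lowest first):
  #5: 5@105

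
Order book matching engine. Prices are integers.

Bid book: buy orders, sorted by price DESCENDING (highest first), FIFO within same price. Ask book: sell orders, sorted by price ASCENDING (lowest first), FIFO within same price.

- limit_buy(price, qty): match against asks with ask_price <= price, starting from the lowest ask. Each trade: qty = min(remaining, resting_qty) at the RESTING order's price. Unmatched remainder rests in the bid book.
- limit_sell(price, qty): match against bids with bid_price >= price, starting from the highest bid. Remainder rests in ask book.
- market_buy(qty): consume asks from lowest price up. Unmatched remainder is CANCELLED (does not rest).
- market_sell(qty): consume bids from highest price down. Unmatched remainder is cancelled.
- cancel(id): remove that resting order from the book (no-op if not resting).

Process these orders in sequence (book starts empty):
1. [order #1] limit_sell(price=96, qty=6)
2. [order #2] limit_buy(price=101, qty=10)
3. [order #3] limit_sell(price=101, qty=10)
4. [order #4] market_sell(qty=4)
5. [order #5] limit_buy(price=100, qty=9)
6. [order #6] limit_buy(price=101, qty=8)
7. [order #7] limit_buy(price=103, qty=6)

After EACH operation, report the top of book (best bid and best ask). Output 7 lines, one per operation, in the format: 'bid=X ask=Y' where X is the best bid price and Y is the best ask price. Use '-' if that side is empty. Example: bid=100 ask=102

After op 1 [order #1] limit_sell(price=96, qty=6): fills=none; bids=[-] asks=[#1:6@96]
After op 2 [order #2] limit_buy(price=101, qty=10): fills=#2x#1:6@96; bids=[#2:4@101] asks=[-]
After op 3 [order #3] limit_sell(price=101, qty=10): fills=#2x#3:4@101; bids=[-] asks=[#3:6@101]
After op 4 [order #4] market_sell(qty=4): fills=none; bids=[-] asks=[#3:6@101]
After op 5 [order #5] limit_buy(price=100, qty=9): fills=none; bids=[#5:9@100] asks=[#3:6@101]
After op 6 [order #6] limit_buy(price=101, qty=8): fills=#6x#3:6@101; bids=[#6:2@101 #5:9@100] asks=[-]
After op 7 [order #7] limit_buy(price=103, qty=6): fills=none; bids=[#7:6@103 #6:2@101 #5:9@100] asks=[-]

Answer: bid=- ask=96
bid=101 ask=-
bid=- ask=101
bid=- ask=101
bid=100 ask=101
bid=101 ask=-
bid=103 ask=-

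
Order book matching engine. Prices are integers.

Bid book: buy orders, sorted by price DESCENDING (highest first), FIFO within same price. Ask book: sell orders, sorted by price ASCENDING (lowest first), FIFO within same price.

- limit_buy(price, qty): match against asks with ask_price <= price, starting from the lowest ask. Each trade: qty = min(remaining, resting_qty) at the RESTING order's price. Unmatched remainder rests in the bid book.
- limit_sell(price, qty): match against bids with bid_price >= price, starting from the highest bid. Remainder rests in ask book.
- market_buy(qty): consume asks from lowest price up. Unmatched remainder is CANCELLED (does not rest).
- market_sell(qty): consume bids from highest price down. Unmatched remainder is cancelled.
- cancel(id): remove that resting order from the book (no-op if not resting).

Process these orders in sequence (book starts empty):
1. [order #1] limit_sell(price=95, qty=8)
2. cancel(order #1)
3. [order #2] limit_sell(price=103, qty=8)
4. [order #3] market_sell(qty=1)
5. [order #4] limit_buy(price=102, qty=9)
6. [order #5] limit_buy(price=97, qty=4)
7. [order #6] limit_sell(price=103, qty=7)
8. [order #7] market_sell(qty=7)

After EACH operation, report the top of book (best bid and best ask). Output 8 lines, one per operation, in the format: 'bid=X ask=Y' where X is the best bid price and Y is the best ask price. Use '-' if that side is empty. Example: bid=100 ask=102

Answer: bid=- ask=95
bid=- ask=-
bid=- ask=103
bid=- ask=103
bid=102 ask=103
bid=102 ask=103
bid=102 ask=103
bid=102 ask=103

Derivation:
After op 1 [order #1] limit_sell(price=95, qty=8): fills=none; bids=[-] asks=[#1:8@95]
After op 2 cancel(order #1): fills=none; bids=[-] asks=[-]
After op 3 [order #2] limit_sell(price=103, qty=8): fills=none; bids=[-] asks=[#2:8@103]
After op 4 [order #3] market_sell(qty=1): fills=none; bids=[-] asks=[#2:8@103]
After op 5 [order #4] limit_buy(price=102, qty=9): fills=none; bids=[#4:9@102] asks=[#2:8@103]
After op 6 [order #5] limit_buy(price=97, qty=4): fills=none; bids=[#4:9@102 #5:4@97] asks=[#2:8@103]
After op 7 [order #6] limit_sell(price=103, qty=7): fills=none; bids=[#4:9@102 #5:4@97] asks=[#2:8@103 #6:7@103]
After op 8 [order #7] market_sell(qty=7): fills=#4x#7:7@102; bids=[#4:2@102 #5:4@97] asks=[#2:8@103 #6:7@103]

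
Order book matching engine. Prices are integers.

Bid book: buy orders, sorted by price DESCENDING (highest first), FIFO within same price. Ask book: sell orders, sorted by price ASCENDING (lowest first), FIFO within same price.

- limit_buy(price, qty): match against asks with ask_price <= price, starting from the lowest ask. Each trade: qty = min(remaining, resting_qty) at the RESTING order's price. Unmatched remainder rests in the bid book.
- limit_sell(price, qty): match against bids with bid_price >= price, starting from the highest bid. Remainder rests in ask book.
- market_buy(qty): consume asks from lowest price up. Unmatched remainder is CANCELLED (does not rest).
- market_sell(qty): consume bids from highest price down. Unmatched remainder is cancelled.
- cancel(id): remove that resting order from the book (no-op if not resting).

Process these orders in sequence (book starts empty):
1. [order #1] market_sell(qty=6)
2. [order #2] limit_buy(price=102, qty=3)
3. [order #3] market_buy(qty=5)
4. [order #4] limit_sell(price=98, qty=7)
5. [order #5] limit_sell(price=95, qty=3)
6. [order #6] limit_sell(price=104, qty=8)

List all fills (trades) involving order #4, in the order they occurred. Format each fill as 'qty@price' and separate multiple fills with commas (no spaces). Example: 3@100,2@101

After op 1 [order #1] market_sell(qty=6): fills=none; bids=[-] asks=[-]
After op 2 [order #2] limit_buy(price=102, qty=3): fills=none; bids=[#2:3@102] asks=[-]
After op 3 [order #3] market_buy(qty=5): fills=none; bids=[#2:3@102] asks=[-]
After op 4 [order #4] limit_sell(price=98, qty=7): fills=#2x#4:3@102; bids=[-] asks=[#4:4@98]
After op 5 [order #5] limit_sell(price=95, qty=3): fills=none; bids=[-] asks=[#5:3@95 #4:4@98]
After op 6 [order #6] limit_sell(price=104, qty=8): fills=none; bids=[-] asks=[#5:3@95 #4:4@98 #6:8@104]

Answer: 3@102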